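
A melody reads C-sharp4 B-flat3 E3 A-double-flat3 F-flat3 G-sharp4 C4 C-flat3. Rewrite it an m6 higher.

C#4 → A4
Bb3 → Gb4
E3 → C4
Abb3 → Fbb4
Fb3 → Dbb4
G#4 → E5
C4 → Ab4
Cb3 → Abb3

A4 Gb4 C4 Fbb4 Dbb4 E5 Ab4 Abb3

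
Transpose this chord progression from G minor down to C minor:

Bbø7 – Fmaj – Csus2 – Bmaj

Ebø7 Bbmaj Fsus2 Emaj

G minor down to C minor is a perfect fifth; each chord root moves by that interval while the quality stays the same.
Bbø7: root Bb down a perfect fifth → Eb, giving Ebø7.
Fmaj: root F down a perfect fifth → Bb, giving Bbmaj.
Csus2: root C down a perfect fifth → F, giving Fsus2.
Bmaj: root B down a perfect fifth → E, giving Emaj.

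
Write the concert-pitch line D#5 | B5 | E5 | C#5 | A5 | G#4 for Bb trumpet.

The Bb trumpet sounds a major second below written, so the written part must be a major second above concert — transpose each note up.
D#5 to E#5
B5 to C#6
E5 to F#5
C#5 to D#5
A5 to B5
G#4 to A#4

E#5 C#6 F#5 D#5 B5 A#4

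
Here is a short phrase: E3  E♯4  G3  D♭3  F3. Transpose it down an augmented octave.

An augmented octave down from E3 gives Eb2.
An augmented octave down from E#4 gives E3.
An augmented octave down from G3 gives Gb2.
Db3 down an augmented octave is Dbb2.
F3 down an augmented octave is Fb2.

Eb2 E3 Gb2 Dbb2 Fb2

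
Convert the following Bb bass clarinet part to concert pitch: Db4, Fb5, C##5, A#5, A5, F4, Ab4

Cb3 Ebb4 B#3 G#4 G4 Eb3 Gb3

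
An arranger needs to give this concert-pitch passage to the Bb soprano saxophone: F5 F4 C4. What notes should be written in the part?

G5 G4 D4

The Bb soprano saxophone sounds a major second below written, so the written part must be a major second above concert — transpose each note up.
F5 gives G5
F4 gives G4
C4 gives D4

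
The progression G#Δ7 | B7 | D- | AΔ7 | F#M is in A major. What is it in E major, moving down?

D#Δ7 F#7 A- EΔ7 C#M

A major down to E major is a perfect fourth; each chord root moves by that interval while the quality stays the same.
G#Δ7: root G# down a perfect fourth → D#, giving D#Δ7.
B7: root B down a perfect fourth → F#, giving F#7.
D-: root D down a perfect fourth → A, giving A-.
AΔ7: root A down a perfect fourth → E, giving EΔ7.
F#M: root F# down a perfect fourth → C#, giving C#M.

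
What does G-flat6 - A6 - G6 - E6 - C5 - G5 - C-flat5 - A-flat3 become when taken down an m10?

Gb6 becomes Eb5
A6 becomes F#5
G6 becomes E5
E6 becomes C#5
C5 becomes A3
G5 becomes E4
Cb5 becomes Ab3
Ab3 becomes F2

Eb5 F#5 E5 C#5 A3 E4 Ab3 F2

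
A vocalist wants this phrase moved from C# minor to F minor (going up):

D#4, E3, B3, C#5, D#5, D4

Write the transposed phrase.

G4 Ab3 Eb4 F5 G5 Gb4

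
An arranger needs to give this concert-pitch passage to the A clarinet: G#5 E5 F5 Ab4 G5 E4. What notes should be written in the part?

The A clarinet sounds a minor third below written, so the written part must be a minor third above concert — transpose each note up.
G#5 -> B5
E5 -> G5
F5 -> Ab5
Ab4 -> Cb5
G5 -> Bb5
E4 -> G4

B5 G5 Ab5 Cb5 Bb5 G4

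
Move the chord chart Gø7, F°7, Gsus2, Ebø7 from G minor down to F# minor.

F#ø7 E°7 F#sus2 Dø7

G minor down to F# minor is a minor second; each chord root moves by that interval while the quality stays the same.
Gø7: root G down a minor second → F#, giving F#ø7.
F°7: root F down a minor second → E, giving E°7.
Gsus2: root G down a minor second → F#, giving F#sus2.
Ebø7: root Eb down a minor second → D, giving Dø7.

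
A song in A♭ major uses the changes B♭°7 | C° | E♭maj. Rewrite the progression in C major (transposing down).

D°7 E° Gmaj

A♭ major down to C major is a minor sixth; each chord root moves by that interval while the quality stays the same.
B♭°7: root B♭ down a minor sixth → D, giving D°7.
C°: root C down a minor sixth → E, giving E°.
E♭maj: root E♭ down a minor sixth → G, giving Gmaj.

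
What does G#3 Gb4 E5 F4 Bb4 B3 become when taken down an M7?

A2 Abb3 F4 Gb3 Cb4 C3

G#3 down a major seventh is A2.
Gb4: a seventh down reaches A, and 11 semitones makes it Abb3.
E5 down a major seventh is F4.
F4 down a major seventh is Gb3.
Bb4: a seventh down reaches C, and 11 semitones makes it Cb4.
B3: a seventh down reaches C, and 11 semitones makes it C3.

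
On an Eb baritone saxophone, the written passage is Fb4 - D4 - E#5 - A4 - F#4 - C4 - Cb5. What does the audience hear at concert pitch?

Abb2 F2 G#3 C3 A2 Eb2 Ebb3

Written C4 on the Eb baritone saxophone sounds as Eb2, a major thirteenth lower; apply that shift to every note.
Fb4 -> Abb2
D4 -> F2
E#5 -> G#3
A4 -> C3
F#4 -> A2
C4 -> Eb2
Cb5 -> Ebb3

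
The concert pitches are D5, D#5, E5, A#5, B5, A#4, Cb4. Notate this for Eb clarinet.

Written C4 sounds as Eb4 on the Eb clarinet, so concert pitches are written a minor third down.
D5 gives B4
D#5 gives B#4
E5 gives C#5
A#5 gives F##5
B5 gives G#5
A#4 gives F##4
Cb4 gives Ab3

B4 B#4 C#5 F##5 G#5 F##4 Ab3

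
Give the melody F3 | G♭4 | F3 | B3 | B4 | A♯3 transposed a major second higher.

G3 Ab4 G3 C#4 C#5 B#3

F3 up a major second is G3.
Gb4 up a major second is Ab4.
F3: a second up reaches G, and 2 semitones makes it G3.
B3: a second up reaches C, and 2 semitones makes it C#4.
B4: a second up reaches C, and 2 semitones makes it C#5.
A major second up from A#3 gives B#3.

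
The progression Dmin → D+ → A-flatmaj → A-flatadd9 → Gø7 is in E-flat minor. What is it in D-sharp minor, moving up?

E-flat minor up to D-sharp minor is an augmented seventh; each chord root moves by that interval while the quality stays the same.
Dmin: root D up an augmented seventh → C##, giving C##min.
D+: root D up an augmented seventh → C##, giving C##+.
A-flatmaj: root A-flat up an augmented seventh → G#, giving G#maj.
A-flatadd9: root A-flat up an augmented seventh → G#, giving G#add9.
Gø7: root G up an augmented seventh → F##, giving F##ø7.

C##min C##+ G#maj G#add9 F##ø7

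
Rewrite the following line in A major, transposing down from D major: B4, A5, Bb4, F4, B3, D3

F#4 E5 F4 C4 F#3 A2

From D down to A is a perfect fourth; apply that to each pitch.
B4 -> F#4
A5 -> E5
Bb4 -> F4
F4 -> C4
B3 -> F#3
D3 -> A2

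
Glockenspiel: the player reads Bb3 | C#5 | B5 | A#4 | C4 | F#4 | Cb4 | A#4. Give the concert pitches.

Bb5 C#7 B7 A#6 C6 F#6 Cb6 A#6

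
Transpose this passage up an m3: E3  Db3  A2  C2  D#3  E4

E3 gives G3
Db3 gives Fb3
A2 gives C3
C2 gives Eb2
D#3 gives F#3
E4 gives G4

G3 Fb3 C3 Eb2 F#3 G4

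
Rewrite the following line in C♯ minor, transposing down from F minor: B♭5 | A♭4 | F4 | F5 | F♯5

From F down to C♯ is a diminished fourth; apply that to each pitch.
Bb5 gives F#5
Ab4 gives E4
F4 gives C#4
F5 gives C#5
F#5 gives C##5

F#5 E4 C#4 C#5 C##5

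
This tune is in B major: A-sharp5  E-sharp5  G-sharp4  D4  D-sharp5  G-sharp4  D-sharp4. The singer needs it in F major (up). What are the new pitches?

B major to F major up is a diminished fifth, so every note moves up by that interval.
A#5 gives E6
E#5 gives B5
G#4 gives D5
D4 gives Ab4
D#5 gives A5
G#4 gives D5
D#4 gives A4

E6 B5 D5 Ab4 A5 D5 A4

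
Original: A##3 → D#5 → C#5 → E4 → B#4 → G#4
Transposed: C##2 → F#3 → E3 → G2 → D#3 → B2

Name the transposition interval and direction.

From A##3 to C##2 is 13 letter names — a thirteenth of some quality.
C##2 to A##3 is 21 semitones, which makes it a major thirteenth; the second version is lower, so the direction is down.
Checking another pair — G#4 → B2 — gives the same interval.

down a major thirteenth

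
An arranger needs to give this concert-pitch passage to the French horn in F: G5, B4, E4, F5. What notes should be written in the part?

The French horn in F sounds a perfect fifth below written, so the written part must be a perfect fifth above concert — transpose each note up.
G5 to D6
B4 to F#5
E4 to B4
F5 to C6

D6 F#5 B4 C6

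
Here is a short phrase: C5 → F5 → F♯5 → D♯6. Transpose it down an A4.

Gb4 Cb5 C5 A5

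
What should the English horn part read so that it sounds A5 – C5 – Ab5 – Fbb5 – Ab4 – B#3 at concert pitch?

E6 G5 Eb6 Cbb6 Eb5 F##4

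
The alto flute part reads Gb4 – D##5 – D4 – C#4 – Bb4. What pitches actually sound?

Db4 A##4 A3 G#3 F4

The alto flute sounds a perfect fourth below written, so transpose each written note down a perfect fourth.
Gb4 gives Db4
D##5 gives A##4
D4 gives A3
C#4 gives G#3
Bb4 gives F4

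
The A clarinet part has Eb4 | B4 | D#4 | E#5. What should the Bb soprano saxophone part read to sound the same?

First find concert pitch: the A clarinet sounds a minor third below written, so Eb4 B4 D#4 E#5 sounds C4 G#4 B#3 C##5.
Then write for Bb soprano saxophone: it sounds a major second below written, so the part must be a major second above concert.
C4 → D4
G#4 → A#4
B#3 → C##4
C##5 → D##5

D4 A#4 C##4 D##5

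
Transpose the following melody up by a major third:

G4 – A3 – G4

G4 -> B4
A3 -> C#4
G4 -> B4

B4 C#4 B4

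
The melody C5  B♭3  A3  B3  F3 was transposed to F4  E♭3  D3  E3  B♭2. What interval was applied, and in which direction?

Take the first pair: C5 → F4. C to F spans 5 letter names, so the interval is some kind of fifth.
F4 to C5 is 7 semitones, which makes it a perfect fifth; the second version is lower, so the direction is down.
Checking another pair — F3 → Bb2 — gives the same interval.

down a perfect fifth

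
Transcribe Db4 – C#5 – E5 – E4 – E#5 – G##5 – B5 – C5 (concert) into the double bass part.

Db5 C#6 E6 E5 E#6 G##6 B6 C6

Written C4 sounds as C3 on the double bass, so concert pitches are written a perfect octave up.
Db4 → Db5
C#5 → C#6
E5 → E6
E4 → E5
E#5 → E#6
G##5 → G##6
B5 → B6
C5 → C6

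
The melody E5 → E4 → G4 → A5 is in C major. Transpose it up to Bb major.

From C up to Bb is a minor seventh; apply that to each pitch.
E5 to D6
E4 to D5
G4 to F5
A5 to G6

D6 D5 F5 G6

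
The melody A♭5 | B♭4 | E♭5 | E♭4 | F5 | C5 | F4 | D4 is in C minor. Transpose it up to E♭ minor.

From C up to E♭ is a minor third; apply that to each pitch.
Ab5 -> Cb6
Bb4 -> Db5
Eb5 -> Gb5
Eb4 -> Gb4
F5 -> Ab5
C5 -> Eb5
F4 -> Ab4
D4 -> F4

Cb6 Db5 Gb5 Gb4 Ab5 Eb5 Ab4 F4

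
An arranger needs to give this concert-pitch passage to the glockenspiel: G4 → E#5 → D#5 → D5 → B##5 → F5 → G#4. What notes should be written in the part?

G2 E#3 D#3 D3 B##3 F3 G#2

The glockenspiel sounds a perfect fifteenth above written, so the written part must be a perfect fifteenth below concert — transpose each note down.
G4 to G2
E#5 to E#3
D#5 to D#3
D5 to D3
B##5 to B##3
F5 to F3
G#4 to G#2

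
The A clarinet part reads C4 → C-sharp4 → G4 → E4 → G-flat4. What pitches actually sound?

A3 A#3 E4 C#4 Eb4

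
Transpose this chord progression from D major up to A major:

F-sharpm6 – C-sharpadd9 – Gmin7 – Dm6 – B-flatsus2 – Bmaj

C#m6 G#add9 Dmin7 Am6 Fsus2 F#maj

D major up to A major is a perfect fifth; each chord root moves by that interval while the quality stays the same.
F-sharpm6: root F-sharp up a perfect fifth → C#, giving C#m6.
C-sharpadd9: root C-sharp up a perfect fifth → G#, giving G#add9.
Gmin7: root G up a perfect fifth → D, giving Dmin7.
Dm6: root D up a perfect fifth → A, giving Am6.
B-flatsus2: root B-flat up a perfect fifth → F, giving Fsus2.
Bmaj: root B up a perfect fifth → F#, giving F#maj.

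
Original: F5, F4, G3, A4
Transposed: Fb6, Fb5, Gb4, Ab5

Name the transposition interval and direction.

up a diminished octave

Take the first pair: F5 → Fb6. F to F spans 8 letter names, so the interval is some kind of octave.
F5 to Fb6 is 11 semitones, which makes it a diminished octave; the second version is higher, so the direction is up.
Checking another pair — A4 → Ab5 — gives the same interval.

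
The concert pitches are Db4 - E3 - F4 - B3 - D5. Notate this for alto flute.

Written C4 sounds as G3 on the alto flute, so concert pitches are written a perfect fourth up.
Db4 gives Gb4
E3 gives A3
F4 gives Bb4
B3 gives E4
D5 gives G5

Gb4 A3 Bb4 E4 G5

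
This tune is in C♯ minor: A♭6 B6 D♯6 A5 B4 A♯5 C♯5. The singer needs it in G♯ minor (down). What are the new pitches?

Eb6 F#6 A#5 E5 F#4 E#5 G#4

C♯ minor to G♯ minor down is a perfect fourth, so every note moves down by that interval.
Ab6 → Eb6
B6 → F#6
D#6 → A#5
A5 → E5
B4 → F#4
A#5 → E#5
C#5 → G#4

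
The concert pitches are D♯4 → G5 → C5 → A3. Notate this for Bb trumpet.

Written C4 sounds as Bb3 on the Bb trumpet, so concert pitches are written a major second up.
D#4 becomes E#4
G5 becomes A5
C5 becomes D5
A3 becomes B3

E#4 A5 D5 B3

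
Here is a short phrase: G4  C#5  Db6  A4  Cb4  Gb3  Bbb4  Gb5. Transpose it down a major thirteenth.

G4 gives Bb2
C#5 gives E3
Db6 gives Fb4
A4 gives C3
Cb4 gives Ebb2
Gb3 gives Bbb1
Bbb4 gives Dbb3
Gb5 gives Bbb3

Bb2 E3 Fb4 C3 Ebb2 Bbb1 Dbb3 Bbb3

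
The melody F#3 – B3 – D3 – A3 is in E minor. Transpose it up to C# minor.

From E up to C# is a major sixth; apply that to each pitch.
F#3 to D#4
B3 to G#4
D3 to B3
A3 to F#4

D#4 G#4 B3 F#4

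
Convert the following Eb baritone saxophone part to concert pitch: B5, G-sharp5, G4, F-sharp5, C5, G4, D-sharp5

The Eb baritone saxophone sounds a major thirteenth below written, so transpose each written note down a major thirteenth.
B5 → D4
G#5 → B3
G4 → Bb2
F#5 → A3
C5 → Eb3
G4 → Bb2
D#5 → F#3

D4 B3 Bb2 A3 Eb3 Bb2 F#3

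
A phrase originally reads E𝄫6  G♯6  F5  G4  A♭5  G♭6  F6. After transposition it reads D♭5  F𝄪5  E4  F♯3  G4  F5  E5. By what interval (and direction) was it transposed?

down a minor ninth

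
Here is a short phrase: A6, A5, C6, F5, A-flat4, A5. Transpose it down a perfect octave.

A5 A4 C5 F4 Ab3 A4

A6 down a perfect octave is A5.
A perfect octave down from A5 gives A4.
C6 down a perfect octave is C5.
A perfect octave down from F5 gives F4.
A perfect octave down from Ab4 gives Ab3.
A5: an octave down reaches A, and 12 semitones makes it A4.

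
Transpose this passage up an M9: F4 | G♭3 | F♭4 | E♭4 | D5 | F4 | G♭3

G5 Ab4 Gb5 F5 E6 G5 Ab4

F4: a ninth up reaches G, and 14 semitones makes it G5.
A major ninth up from Gb3 gives Ab4.
A major ninth up from Fb4 gives Gb5.
Eb4 up a major ninth is F5.
A major ninth up from D5 gives E6.
A major ninth up from F4 gives G5.
Gb3 up a major ninth is Ab4.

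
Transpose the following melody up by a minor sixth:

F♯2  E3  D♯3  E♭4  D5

F#2 -> D3
E3 -> C4
D#3 -> B3
Eb4 -> Cb5
D5 -> Bb5

D3 C4 B3 Cb5 Bb5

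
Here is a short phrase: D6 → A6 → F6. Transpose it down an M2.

C6 G6 Eb6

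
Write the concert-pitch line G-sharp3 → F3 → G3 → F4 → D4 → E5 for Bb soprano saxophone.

Written C4 sounds as Bb3 on the Bb soprano saxophone, so concert pitches are written a major second up.
G#3 to A#3
F3 to G3
G3 to A3
F4 to G4
D4 to E4
E5 to F#5

A#3 G3 A3 G4 E4 F#5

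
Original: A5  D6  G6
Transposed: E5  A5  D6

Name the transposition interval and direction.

From A5 to E5 is 4 letter names — a fourth of some quality.
E5 to A5 is 5 semitones, which makes it a perfect fourth; the second version is lower, so the direction is down.
Checking another pair — G6 → D6 — gives the same interval.

down a perfect fourth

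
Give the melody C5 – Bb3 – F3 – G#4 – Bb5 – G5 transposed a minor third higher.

Eb5 Db4 Ab3 B4 Db6 Bb5

C5: a third up reaches E, and 3 semitones makes it Eb5.
A minor third up from Bb3 gives Db4.
F3: a third up reaches A, and 3 semitones makes it Ab3.
G#4 up a minor third is B4.
Bb5: a third up reaches D, and 3 semitones makes it Db6.
A minor third up from G5 gives Bb5.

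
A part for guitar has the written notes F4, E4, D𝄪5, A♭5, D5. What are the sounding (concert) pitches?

F3 E3 D##4 Ab4 D4

The guitar sounds a perfect octave below written, so transpose each written note down a perfect octave.
F4 to F3
E4 to E3
D##5 to D##4
Ab5 to Ab4
D5 to D4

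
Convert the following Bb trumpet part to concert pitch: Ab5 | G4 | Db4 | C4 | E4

Gb5 F4 Cb4 Bb3 D4

The Bb trumpet sounds a major second below written, so transpose each written note down a major second.
Ab5 → Gb5
G4 → F4
Db4 → Cb4
C4 → Bb3
E4 → D4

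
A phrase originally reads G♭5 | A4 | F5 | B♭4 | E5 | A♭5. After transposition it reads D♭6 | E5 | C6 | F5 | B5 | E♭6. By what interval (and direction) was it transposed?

up a perfect fifth

From Gb5 to Db6 is 5 letter names — a fifth of some quality.
Gb5 to Db6 is 7 semitones, which makes it a perfect fifth; the second version is higher, so the direction is up.
Checking another pair — Ab5 → Eb6 — gives the same interval.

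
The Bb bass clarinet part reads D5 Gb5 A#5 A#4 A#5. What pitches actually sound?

The Bb bass clarinet sounds a major ninth below written, so transpose each written note down a major ninth.
D5 -> C4
Gb5 -> Fb4
A#5 -> G#4
A#4 -> G#3
A#5 -> G#4

C4 Fb4 G#4 G#3 G#4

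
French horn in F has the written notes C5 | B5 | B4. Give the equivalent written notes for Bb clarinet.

First find concert pitch: the French horn in F sounds a perfect fifth below written, so C5 B5 B4 sounds F4 E5 E4.
Then write for Bb clarinet: it sounds a major second below written, so the part must be a major second above concert.
F4 → G4
E5 → F#5
E4 → F#4

G4 F#5 F#4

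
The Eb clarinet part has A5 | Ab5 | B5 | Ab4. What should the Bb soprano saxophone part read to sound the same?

D6 Db6 E6 Db5

First find concert pitch: the Eb clarinet sounds a minor third above written, so A5 Ab5 B5 Ab4 sounds C6 Cb6 D6 Cb5.
Then write for Bb soprano saxophone: it sounds a major second below written, so the part must be a major second above concert.
C6 → D6
Cb6 → Db6
D6 → E6
Cb5 → Db5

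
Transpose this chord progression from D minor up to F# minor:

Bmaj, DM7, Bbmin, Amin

D#maj F#M7 Dmin C#min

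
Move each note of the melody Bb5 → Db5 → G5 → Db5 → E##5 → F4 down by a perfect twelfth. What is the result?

Eb4 Gb3 C4 Gb3 A##3 Bb2

A perfect twelfth down from Bb5 gives Eb4.
Db5 down a perfect twelfth is Gb3.
A perfect twelfth down from G5 gives C4.
A perfect twelfth down from Db5 gives Gb3.
E##5: a twelfth down reaches A, and 19 semitones makes it A##3.
F4 down a perfect twelfth is Bb2.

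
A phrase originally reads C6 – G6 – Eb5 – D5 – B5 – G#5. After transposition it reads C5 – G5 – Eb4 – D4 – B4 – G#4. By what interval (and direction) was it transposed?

From C6 to C5 is 8 letter names — an octave of some quality.
C5 to C6 is 12 semitones, which makes it a perfect octave; the second version is lower, so the direction is down.
Checking another pair — G#5 → G#4 — gives the same interval.

down a perfect octave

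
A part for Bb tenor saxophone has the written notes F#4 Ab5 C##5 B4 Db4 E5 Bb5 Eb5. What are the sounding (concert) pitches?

Written C4 on the Bb tenor saxophone sounds as Bb2, a major ninth lower; apply that shift to every note.
F#4 becomes E3
Ab5 becomes Gb4
C##5 becomes B#3
B4 becomes A3
Db4 becomes Cb3
E5 becomes D4
Bb5 becomes Ab4
Eb5 becomes Db4

E3 Gb4 B#3 A3 Cb3 D4 Ab4 Db4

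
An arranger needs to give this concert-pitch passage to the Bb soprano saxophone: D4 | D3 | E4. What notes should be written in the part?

E4 E3 F#4

The Bb soprano saxophone sounds a major second below written, so the written part must be a major second above concert — transpose each note up.
D4 gives E4
D3 gives E3
E4 gives F#4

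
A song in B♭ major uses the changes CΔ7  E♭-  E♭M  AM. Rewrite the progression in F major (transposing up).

B♭ major up to F major is a perfect fifth; each chord root moves by that interval while the quality stays the same.
CΔ7: root C up a perfect fifth → G, giving GΔ7.
E♭-: root E♭ up a perfect fifth → Bb, giving Bb-.
E♭M: root E♭ up a perfect fifth → Bb, giving BbM.
AM: root A up a perfect fifth → E, giving EM.

GΔ7 Bb- BbM EM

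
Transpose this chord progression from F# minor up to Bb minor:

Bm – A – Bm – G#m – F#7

F# minor up to Bb minor is a diminished fourth; each chord root moves by that interval while the quality stays the same.
Bm: root B up a diminished fourth → Eb, giving Ebm.
A: root A up a diminished fourth → Db, giving Db.
Bm: root B up a diminished fourth → Eb, giving Ebm.
G#m: root G# up a diminished fourth → C, giving Cm.
F#7: root F# up a diminished fourth → Bb, giving Bb7.

Ebm Db Ebm Cm Bb7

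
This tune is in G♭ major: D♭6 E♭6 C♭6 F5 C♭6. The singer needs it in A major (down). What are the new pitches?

E5 F#5 D5 G#4 D5

From G♭ down to A is a diminished seventh; apply that to each pitch.
Db6 becomes E5
Eb6 becomes F#5
Cb6 becomes D5
F5 becomes G#4
Cb6 becomes D5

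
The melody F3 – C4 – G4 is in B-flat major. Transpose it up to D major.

From B-flat up to D is a major third; apply that to each pitch.
F3 to A3
C4 to E4
G4 to B4

A3 E4 B4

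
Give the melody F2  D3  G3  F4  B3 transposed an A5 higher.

C#3 A#3 D#4 C#5 F##4

F2 → C#3
D3 → A#3
G3 → D#4
F4 → C#5
B3 → F##4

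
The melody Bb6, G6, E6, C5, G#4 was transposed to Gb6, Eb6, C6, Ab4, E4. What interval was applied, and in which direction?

down a major third

From Bb6 to Gb6 is 3 letter names — a third of some quality.
Gb6 to Bb6 is 4 semitones, which makes it a major third; the second version is lower, so the direction is down.
Checking another pair — G#4 → E4 — gives the same interval.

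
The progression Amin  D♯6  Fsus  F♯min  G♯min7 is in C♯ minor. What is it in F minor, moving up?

C♯ minor up to F minor is a diminished fourth; each chord root moves by that interval while the quality stays the same.
Amin: root A up a diminished fourth → Db, giving Dbmin.
D♯6: root D♯ up a diminished fourth → G, giving G6.
Fsus: root F up a diminished fourth → Bbb, giving Bbbsus.
F♯min: root F♯ up a diminished fourth → Bb, giving Bbmin.
G♯min7: root G♯ up a diminished fourth → C, giving Cmin7.

Dbmin G6 Bbbsus Bbmin Cmin7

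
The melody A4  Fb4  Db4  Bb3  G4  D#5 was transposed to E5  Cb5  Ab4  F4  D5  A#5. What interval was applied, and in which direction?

up a perfect fifth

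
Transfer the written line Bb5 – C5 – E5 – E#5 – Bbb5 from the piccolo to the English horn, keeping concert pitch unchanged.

First find concert pitch: the piccolo sounds a perfect octave above written, so Bb5 C5 E5 E#5 Bbb5 sounds Bb6 C6 E6 E#6 Bbb6.
Then write for English horn: it sounds a perfect fifth below written, so the part must be a perfect fifth above concert.
Bb6 → F7
C6 → G6
E6 → B6
E#6 → B#6
Bbb6 → Fb7

F7 G6 B6 B#6 Fb7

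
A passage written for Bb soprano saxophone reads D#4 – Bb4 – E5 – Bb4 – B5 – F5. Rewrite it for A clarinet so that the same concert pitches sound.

E4 Cb5 F5 Cb5 C6 Gb5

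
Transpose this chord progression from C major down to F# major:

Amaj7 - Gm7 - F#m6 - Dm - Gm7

D#maj7 C#m7 B#m6 G#m C#m7

C major down to F# major is a diminished fifth; each chord root moves by that interval while the quality stays the same.
Amaj7: root A down a diminished fifth → D#, giving D#maj7.
Gm7: root G down a diminished fifth → C#, giving C#m7.
F#m6: root F# down a diminished fifth → B#, giving B#m6.
Dm: root D down a diminished fifth → G#, giving G#m.
Gm7: root G down a diminished fifth → C#, giving C#m7.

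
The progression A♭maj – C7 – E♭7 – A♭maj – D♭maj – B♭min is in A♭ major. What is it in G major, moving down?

Gmaj B7 D7 Gmaj Cmaj Amin

A♭ major down to G major is a minor second; each chord root moves by that interval while the quality stays the same.
A♭maj: root A♭ down a minor second → G, giving Gmaj.
C7: root C down a minor second → B, giving B7.
E♭7: root E♭ down a minor second → D, giving D7.
A♭maj: root A♭ down a minor second → G, giving Gmaj.
D♭maj: root D♭ down a minor second → C, giving Cmaj.
B♭min: root B♭ down a minor second → A, giving Amin.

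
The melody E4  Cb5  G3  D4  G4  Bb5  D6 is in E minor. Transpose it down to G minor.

G3 Ebb4 Bb2 F3 Bb3 Db5 F5

E minor to G minor down is a major sixth, so every note moves down by that interval.
E4 → G3
Cb5 → Ebb4
G3 → Bb2
D4 → F3
G4 → Bb3
Bb5 → Db5
D6 → F5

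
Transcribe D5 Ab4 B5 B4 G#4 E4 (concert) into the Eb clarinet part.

Written C4 sounds as Eb4 on the Eb clarinet, so concert pitches are written a minor third down.
D5 becomes B4
Ab4 becomes F4
B5 becomes G#5
B4 becomes G#4
G#4 becomes E#4
E4 becomes C#4

B4 F4 G#5 G#4 E#4 C#4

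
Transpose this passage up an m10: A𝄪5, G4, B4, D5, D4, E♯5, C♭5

A minor tenth up from A##5 gives C##7.
A minor tenth up from G4 gives Bb5.
B4: a tenth up reaches D, and 15 semitones makes it D6.
D5 up a minor tenth is F6.
D4: a tenth up reaches F, and 15 semitones makes it F5.
E#5: a tenth up reaches G, and 15 semitones makes it G#6.
Cb5: a tenth up reaches E, and 15 semitones makes it Ebb6.

C##7 Bb5 D6 F6 F5 G#6 Ebb6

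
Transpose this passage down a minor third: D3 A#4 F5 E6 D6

D3 to B2
A#4 to F##4
F5 to D5
E6 to C#6
D6 to B5

B2 F##4 D5 C#6 B5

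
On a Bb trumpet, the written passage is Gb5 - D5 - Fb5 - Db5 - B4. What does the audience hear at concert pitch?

Fb5 C5 Ebb5 Cb5 A4

Written C4 on the Bb trumpet sounds as Bb3, a major second lower; apply that shift to every note.
Gb5 to Fb5
D5 to C5
Fb5 to Ebb5
Db5 to Cb5
B4 to A4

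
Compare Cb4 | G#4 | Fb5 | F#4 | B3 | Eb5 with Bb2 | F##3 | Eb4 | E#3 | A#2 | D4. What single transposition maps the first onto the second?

down a minor ninth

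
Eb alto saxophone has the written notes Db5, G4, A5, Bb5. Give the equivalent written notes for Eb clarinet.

Db4 G3 A4 Bb4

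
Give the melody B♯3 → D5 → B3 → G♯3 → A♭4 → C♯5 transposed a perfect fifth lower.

E#3 G4 E3 C#3 Db4 F#4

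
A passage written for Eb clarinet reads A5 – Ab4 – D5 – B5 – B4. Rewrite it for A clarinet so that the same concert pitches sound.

Eb6 Ebb5 Ab5 F6 F5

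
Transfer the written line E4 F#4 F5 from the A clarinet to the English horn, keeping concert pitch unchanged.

G#4 A#4 A5

First find concert pitch: the A clarinet sounds a minor third below written, so E4 F#4 F5 sounds C#4 D#4 D5.
Then write for English horn: it sounds a perfect fifth below written, so the part must be a perfect fifth above concert.
C#4 → G#4
D#4 → A#4
D5 → A5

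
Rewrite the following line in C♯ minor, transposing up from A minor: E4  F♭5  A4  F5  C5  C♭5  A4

A minor to C♯ minor up is a major third, so every note moves up by that interval.
E4 -> G#4
Fb5 -> Ab5
A4 -> C#5
F5 -> A5
C5 -> E5
Cb5 -> Eb5
A4 -> C#5

G#4 Ab5 C#5 A5 E5 Eb5 C#5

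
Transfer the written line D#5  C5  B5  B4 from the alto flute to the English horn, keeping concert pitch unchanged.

E#5 D5 C#6 C#5

First find concert pitch: the alto flute sounds a perfect fourth below written, so D#5 C5 B5 B4 sounds A#4 G4 F#5 F#4.
Then write for English horn: it sounds a perfect fifth below written, so the part must be a perfect fifth above concert.
A#4 → E#5
G4 → D5
F#5 → C#6
F#4 → C#5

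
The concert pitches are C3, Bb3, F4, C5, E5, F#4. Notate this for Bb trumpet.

Written C4 sounds as Bb3 on the Bb trumpet, so concert pitches are written a major second up.
C3 gives D3
Bb3 gives C4
F4 gives G4
C5 gives D5
E5 gives F#5
F#4 gives G#4

D3 C4 G4 D5 F#5 G#4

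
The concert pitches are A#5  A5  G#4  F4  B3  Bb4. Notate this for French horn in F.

The French horn in F sounds a perfect fifth below written, so the written part must be a perfect fifth above concert — transpose each note up.
A#5 → E#6
A5 → E6
G#4 → D#5
F4 → C5
B3 → F#4
Bb4 → F5

E#6 E6 D#5 C5 F#4 F5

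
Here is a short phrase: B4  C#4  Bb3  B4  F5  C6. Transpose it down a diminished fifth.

B4: a fifth down reaches E, and 6 semitones makes it E#4.
C#4 down a diminished fifth is F##3.
Bb3: a fifth down reaches E, and 6 semitones makes it E3.
A diminished fifth down from B4 gives E#4.
F5: a fifth down reaches B, and 6 semitones makes it B4.
C6 down a diminished fifth is F#5.

E#4 F##3 E3 E#4 B4 F#5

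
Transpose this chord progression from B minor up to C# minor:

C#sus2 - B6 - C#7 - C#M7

D#sus2 C#6 D#7 D#M7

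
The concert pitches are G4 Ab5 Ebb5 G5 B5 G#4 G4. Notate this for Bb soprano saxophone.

A4 Bb5 Fb5 A5 C#6 A#4 A4

The Bb soprano saxophone sounds a major second below written, so the written part must be a major second above concert — transpose each note up.
G4 gives A4
Ab5 gives Bb5
Ebb5 gives Fb5
G5 gives A5
B5 gives C#6
G#4 gives A#4
G4 gives A4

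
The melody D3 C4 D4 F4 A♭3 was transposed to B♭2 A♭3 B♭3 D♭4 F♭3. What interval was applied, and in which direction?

down a major third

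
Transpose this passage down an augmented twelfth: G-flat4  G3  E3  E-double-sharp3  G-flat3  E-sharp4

Gb4 gives Cbb3
G3 gives Cb2
E3 gives Ab1
E##3 gives A#1
Gb3 gives Cbb2
E#4 gives A2

Cbb3 Cb2 Ab1 A#1 Cbb2 A2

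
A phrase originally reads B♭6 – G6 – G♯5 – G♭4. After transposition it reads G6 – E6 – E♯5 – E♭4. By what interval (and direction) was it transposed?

Take the first pair: Bb6 → G6. B to G spans 3 letter names, so the interval is some kind of third.
G6 to Bb6 is 3 semitones, which makes it a minor third; the second version is lower, so the direction is down.
Checking another pair — Gb4 → Eb4 — gives the same interval.

down a minor third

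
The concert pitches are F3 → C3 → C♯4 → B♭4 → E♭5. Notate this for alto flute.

Bb3 F3 F#4 Eb5 Ab5

Written C4 sounds as G3 on the alto flute, so concert pitches are written a perfect fourth up.
F3 becomes Bb3
C3 becomes F3
C#4 becomes F#4
Bb4 becomes Eb5
Eb5 becomes Ab5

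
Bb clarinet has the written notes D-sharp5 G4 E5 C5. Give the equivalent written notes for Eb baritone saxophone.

A#6 D6 B6 G6

First find concert pitch: the Bb clarinet sounds a major second below written, so D-sharp5 G4 E5 C5 sounds C#5 F4 D5 Bb4.
Then write for Eb baritone saxophone: it sounds a major thirteenth below written, so the part must be a major thirteenth above concert.
C#5 → A#6
F4 → D6
D5 → B6
Bb4 → G6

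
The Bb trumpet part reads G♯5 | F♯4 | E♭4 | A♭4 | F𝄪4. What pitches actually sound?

Written C4 on the Bb trumpet sounds as Bb3, a major second lower; apply that shift to every note.
G#5 gives F#5
F#4 gives E4
Eb4 gives Db4
Ab4 gives Gb4
F##4 gives E#4

F#5 E4 Db4 Gb4 E#4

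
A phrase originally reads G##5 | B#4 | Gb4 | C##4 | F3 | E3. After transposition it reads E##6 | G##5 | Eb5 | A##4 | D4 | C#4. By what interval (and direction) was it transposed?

From G##5 to E##6 is 6 letter names — a sixth of some quality.
G##5 to E##6 is 9 semitones, which makes it a major sixth; the second version is higher, so the direction is up.
Checking another pair — E3 → C#4 — gives the same interval.

up a major sixth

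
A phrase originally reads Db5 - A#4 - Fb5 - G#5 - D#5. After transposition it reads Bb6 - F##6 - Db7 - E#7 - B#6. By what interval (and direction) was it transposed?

Take the first pair: Db5 → Bb6. D to B spans 13 letter names, so the interval is some kind of thirteenth.
Db5 to Bb6 is 21 semitones, which makes it a major thirteenth; the second version is higher, so the direction is up.
Checking another pair — D#5 → B#6 — gives the same interval.

up a major thirteenth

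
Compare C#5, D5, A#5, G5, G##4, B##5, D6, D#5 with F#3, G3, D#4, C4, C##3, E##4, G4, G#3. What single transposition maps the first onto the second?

Take the first pair: C#5 → F#3. C to F spans 12 letter names, so the interval is some kind of twelfth.
F#3 to C#5 is 19 semitones, which makes it a perfect twelfth; the second version is lower, so the direction is down.
Checking another pair — D#5 → G#3 — gives the same interval.

down a perfect twelfth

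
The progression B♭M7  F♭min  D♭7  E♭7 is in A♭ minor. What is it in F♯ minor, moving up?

G#M7 Dmin B7 C#7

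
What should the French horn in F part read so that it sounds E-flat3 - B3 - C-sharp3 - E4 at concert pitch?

Bb3 F#4 G#3 B4

Written C4 sounds as F3 on the French horn in F, so concert pitches are written a perfect fifth up.
Eb3 to Bb3
B3 to F#4
C#3 to G#3
E4 to B4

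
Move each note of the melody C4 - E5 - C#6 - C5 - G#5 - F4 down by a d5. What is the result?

C4 to F#3
E5 to A#4
C#6 to F##5
C5 to F#4
G#5 to C##5
F4 to B3

F#3 A#4 F##5 F#4 C##5 B3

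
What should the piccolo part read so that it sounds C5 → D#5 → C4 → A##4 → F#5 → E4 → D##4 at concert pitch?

Written C4 sounds as C5 on the piccolo, so concert pitches are written a perfect octave down.
C5 becomes C4
D#5 becomes D#4
C4 becomes C3
A##4 becomes A##3
F#5 becomes F#4
E4 becomes E3
D##4 becomes D##3

C4 D#4 C3 A##3 F#4 E3 D##3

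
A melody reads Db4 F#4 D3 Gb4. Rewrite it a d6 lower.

Db4: a sixth down reaches F, and 7 semitones makes it F#3.
A diminished sixth down from F#4 gives A##3.
D3 down a diminished sixth is F##2.
Gb4: a sixth down reaches B, and 7 semitones makes it B3.

F#3 A##3 F##2 B3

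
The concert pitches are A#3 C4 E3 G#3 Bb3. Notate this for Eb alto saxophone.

F##4 A4 C#4 E#4 G4

Written C4 sounds as Eb3 on the Eb alto saxophone, so concert pitches are written a major sixth up.
A#3 becomes F##4
C4 becomes A4
E3 becomes C#4
G#3 becomes E#4
Bb3 becomes G4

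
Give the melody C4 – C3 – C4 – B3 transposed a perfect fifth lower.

C4: a fifth down reaches F, and 7 semitones makes it F3.
A perfect fifth down from C3 gives F2.
A perfect fifth down from C4 gives F3.
A perfect fifth down from B3 gives E3.

F3 F2 F3 E3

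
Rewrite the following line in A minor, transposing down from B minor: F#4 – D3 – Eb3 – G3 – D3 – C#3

E4 C3 Db3 F3 C3 B2

From B down to A is a major second; apply that to each pitch.
F#4 gives E4
D3 gives C3
Eb3 gives Db3
G3 gives F3
D3 gives C3
C#3 gives B2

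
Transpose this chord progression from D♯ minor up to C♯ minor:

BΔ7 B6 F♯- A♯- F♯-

D♯ minor up to C♯ minor is a minor seventh; each chord root moves by that interval while the quality stays the same.
BΔ7: root B up a minor seventh → A, giving AΔ7.
B6: root B up a minor seventh → A, giving A6.
F♯-: root F♯ up a minor seventh → E, giving E-.
A♯-: root A♯ up a minor seventh → G#, giving G#-.
F♯-: root F♯ up a minor seventh → E, giving E-.

AΔ7 A6 E- G#- E-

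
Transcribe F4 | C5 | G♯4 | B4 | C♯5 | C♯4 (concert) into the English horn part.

C5 G5 D#5 F#5 G#5 G#4

Written C4 sounds as F3 on the English horn, so concert pitches are written a perfect fifth up.
F4 becomes C5
C5 becomes G5
G#4 becomes D#5
B4 becomes F#5
C#5 becomes G#5
C#4 becomes G#4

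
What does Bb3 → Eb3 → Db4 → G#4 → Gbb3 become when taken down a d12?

E2 A1 G2 C##3 Cb2

Bb3 down a diminished twelfth is E2.
A diminished twelfth down from Eb3 gives A1.
A diminished twelfth down from Db4 gives G2.
A diminished twelfth down from G#4 gives C##3.
Gbb3 down a diminished twelfth is Cb2.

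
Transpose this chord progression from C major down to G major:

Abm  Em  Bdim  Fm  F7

C major down to G major is a perfect fourth; each chord root moves by that interval while the quality stays the same.
Abm: root Ab down a perfect fourth → Eb, giving Ebm.
Em: root E down a perfect fourth → B, giving Bm.
Bdim: root B down a perfect fourth → F#, giving F#dim.
Fm: root F down a perfect fourth → C, giving Cm.
F7: root F down a perfect fourth → C, giving C7.

Ebm Bm F#dim Cm C7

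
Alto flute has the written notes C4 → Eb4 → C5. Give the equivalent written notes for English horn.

First find concert pitch: the alto flute sounds a perfect fourth below written, so C4 Eb4 C5 sounds G3 Bb3 G4.
Then write for English horn: it sounds a perfect fifth below written, so the part must be a perfect fifth above concert.
G3 → D4
Bb3 → F4
G4 → D5

D4 F4 D5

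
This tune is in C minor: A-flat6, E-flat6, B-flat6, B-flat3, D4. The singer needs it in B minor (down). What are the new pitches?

G6 D6 A6 A3 C#4

From C down to B is a minor second; apply that to each pitch.
Ab6 -> G6
Eb6 -> D6
Bb6 -> A6
Bb3 -> A3
D4 -> C#4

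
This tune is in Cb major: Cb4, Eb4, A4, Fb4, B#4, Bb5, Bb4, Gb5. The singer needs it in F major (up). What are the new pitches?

F4 A4 D#5 Bb4 E##5 E6 E5 C6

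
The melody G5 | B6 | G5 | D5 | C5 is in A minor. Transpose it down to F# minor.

E5 G#6 E5 B4 A4

From A down to F# is a minor third; apply that to each pitch.
G5 to E5
B6 to G#6
G5 to E5
D5 to B4
C5 to A4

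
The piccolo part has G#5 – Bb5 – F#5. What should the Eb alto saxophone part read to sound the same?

First find concert pitch: the piccolo sounds a perfect octave above written, so G#5 Bb5 F#5 sounds G#6 Bb6 F#6.
Then write for Eb alto saxophone: it sounds a major sixth below written, so the part must be a major sixth above concert.
G#6 → E#7
Bb6 → G7
F#6 → D#7

E#7 G7 D#7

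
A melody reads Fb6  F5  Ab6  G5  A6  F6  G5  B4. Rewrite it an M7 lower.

Gbb5 Gb4 Bbb5 Ab4 Bb5 Gb5 Ab4 C4

Fb6 becomes Gbb5
F5 becomes Gb4
Ab6 becomes Bbb5
G5 becomes Ab4
A6 becomes Bb5
F6 becomes Gb5
G5 becomes Ab4
B4 becomes C4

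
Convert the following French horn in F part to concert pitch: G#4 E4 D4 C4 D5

The French horn in F sounds a perfect fifth below written, so transpose each written note down a perfect fifth.
G#4 becomes C#4
E4 becomes A3
D4 becomes G3
C4 becomes F3
D5 becomes G4

C#4 A3 G3 F3 G4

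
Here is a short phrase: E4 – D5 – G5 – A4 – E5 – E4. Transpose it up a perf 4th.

A4 G5 C6 D5 A5 A4

E4: a fourth up reaches A, and 5 semitones makes it A4.
D5: a fourth up reaches G, and 5 semitones makes it G5.
G5: a fourth up reaches C, and 5 semitones makes it C6.
A4: a fourth up reaches D, and 5 semitones makes it D5.
E5 up a perfect fourth is A5.
E4 up a perfect fourth is A4.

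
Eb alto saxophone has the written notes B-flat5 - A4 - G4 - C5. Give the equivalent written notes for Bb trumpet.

First find concert pitch: the Eb alto saxophone sounds a major sixth below written, so B-flat5 A4 G4 C5 sounds Db5 C4 Bb3 Eb4.
Then write for Bb trumpet: it sounds a major second below written, so the part must be a major second above concert.
Db5 → Eb5
C4 → D4
Bb3 → C4
Eb4 → F4

Eb5 D4 C4 F4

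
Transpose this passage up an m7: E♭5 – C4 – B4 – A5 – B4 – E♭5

Db6 Bb4 A5 G6 A5 Db6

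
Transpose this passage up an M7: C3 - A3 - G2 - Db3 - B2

B3 G#4 F#3 C4 A#3

A major seventh up from C3 gives B3.
A major seventh up from A3 gives G#4.
G2 up a major seventh is F#3.
Db3: a seventh up reaches C, and 11 semitones makes it C4.
A major seventh up from B2 gives A#3.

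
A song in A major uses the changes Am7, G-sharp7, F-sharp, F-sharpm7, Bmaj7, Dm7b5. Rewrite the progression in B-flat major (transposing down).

Bbm7 A7 G Gm7 Cmaj7 Ebm7b5

A major down to B-flat major is a major seventh; each chord root moves by that interval while the quality stays the same.
Am7: root A down a major seventh → Bb, giving Bbm7.
G-sharp7: root G-sharp down a major seventh → A, giving A7.
F-sharp: root F-sharp down a major seventh → G, giving G.
F-sharpm7: root F-sharp down a major seventh → G, giving Gm7.
Bmaj7: root B down a major seventh → C, giving Cmaj7.
Dm7b5: root D down a major seventh → Eb, giving Ebm7b5.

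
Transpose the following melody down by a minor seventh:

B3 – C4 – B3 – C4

C#3 D3 C#3 D3

B3 becomes C#3
C4 becomes D3
B3 becomes C#3
C4 becomes D3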